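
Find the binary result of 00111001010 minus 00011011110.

Method 1 - Direct subtraction (column by column from the right: bit − bit − borrow-in; if negative, add 2 and borrow 1 from the next column):
borrow: 00111111000
        00111001010
-       00011011110
-------------------
        00011101100

Method 2 - Add two's complement:
Two's complement of 00011011110: invert → 11100100001, add 1 → 11100100010
  00111001010
+ 11100100010
-------------
 100011101100  (end carry out of the top bit = 1)
Discarding the end carry: 00011101100
Decimal check:
  00111001010 = 256 + 128 + 64 + 8 + 2 = 458
  00011011110 = 128 + 64 + 16 + 8 + 4 + 2 = 222
  458 - 222 = 236, and 00011101100 = 128 + 64 + 32 + 8 + 4 = 236 ✓



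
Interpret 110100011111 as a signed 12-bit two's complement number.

Binary: 110100011111
Sign bit: 1 (negative)
Invert: 001011100000
Add 1:  001011100001
Magnitude: 001011100001 = 512 + 128 + 64 + 32 + 1 = 737
Value: -737



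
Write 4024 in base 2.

Using repeated division by 2:
4024 ÷ 2 = 2012 remainder 0
2012 ÷ 2 = 1006 remainder 0
1006 ÷ 2 = 503 remainder 0
503 ÷ 2 = 251 remainder 1
251 ÷ 2 = 125 remainder 1
125 ÷ 2 = 62 remainder 1
62 ÷ 2 = 31 remainder 0
31 ÷ 2 = 15 remainder 1
15 ÷ 2 = 7 remainder 1
7 ÷ 2 = 3 remainder 1
3 ÷ 2 = 1 remainder 1
1 ÷ 2 = 0 remainder 1
Reading remainders bottom to top: 111110111000



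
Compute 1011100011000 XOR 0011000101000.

XOR: 1 when bits differ
  1011100011000
^ 0011000101000
---------------
  1000100110000
Decimal: 5912 ^ 1576 = 4400



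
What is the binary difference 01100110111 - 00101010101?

Method 1 - Direct subtraction (column by column from the right: bit − bit − borrow-in; if negative, add 2 and borrow 1 from the next column):
borrow: 01110000000
        01100110111
-       00101010101
-------------------
        00111100010

Method 2 - Add two's complement:
Two's complement of 00101010101: invert → 11010101010, add 1 → 11010101011
  01100110111
+ 11010101011
-------------
 100111100010  (end carry out of the top bit = 1)
Discarding the end carry: 00111100010
Decimal check:
  01100110111 = 512 + 256 + 32 + 16 + 4 + 2 + 1 = 823
  00101010101 = 256 + 64 + 16 + 4 + 1 = 341
  823 - 341 = 482, and 00111100010 = 256 + 128 + 64 + 32 + 2 = 482 ✓



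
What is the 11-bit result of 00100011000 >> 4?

Original: 00100011000 (decimal 280)
Shift right by 4 positions
Drop the 4 low bits; fill with zeros on the left
Result: 00000010001 (decimal 17)
Equivalent: 280 >> 4 = 280 ÷ 2^4 = 17



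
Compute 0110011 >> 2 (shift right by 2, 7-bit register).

Original: 0110011 (decimal 51)
Shift right by 2 positions
Drop the 2 low bits; fill with zeros on the left
Result: 0001100 (decimal 12)
Equivalent: 51 >> 2 = 51 ÷ 2^2 = 12



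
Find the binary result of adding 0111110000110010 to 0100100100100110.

Add column by column from the right: bit + bit + carry-in; write the sum mod 2, carry 1 when the sum is 2 or 3.
carry:  1111000001001100
        0111110000110010
+       0100100100100110
------------------------
       01100010101011000
(the carry out of the leftmost column, 0, becomes the leading bit)
Decimal check:
  0111110000110010 = 16384 + 8192 + 4096 + 2048 + 1024 + 32 + 16 + 2 = 31794
  0100100100100110 = 16384 + 2048 + 256 + 32 + 4 + 2 = 18726
  31794 + 18726 = 50520, and 01100010101011000 = 32768 + 16384 + 1024 + 256 + 64 + 16 + 8 = 50520 ✓



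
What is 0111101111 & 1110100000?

AND: 1 only when both bits are 1
  0111101111
& 1110100000
------------
  0110100000
Decimal: 495 & 928 = 416



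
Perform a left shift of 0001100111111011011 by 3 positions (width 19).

Original: 0001100111111011011 (decimal 53211)
Shift left by 3 positions
Append 3 zeros on the right
Result: 1100111111011011000 (decimal 425688)
Equivalent: 53211 << 3 = 53211 × 2^3 = 425688



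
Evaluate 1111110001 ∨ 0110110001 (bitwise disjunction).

OR: 1 when either bit is 1
  1111110001
| 0110110001
------------
  1111110001
Decimal: 1009 | 433 = 1009



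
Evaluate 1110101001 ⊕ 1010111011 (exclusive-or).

XOR: 1 when bits differ
  1110101001
^ 1010111011
------------
  0100010010
Decimal: 937 ^ 699 = 274



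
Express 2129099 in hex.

Using repeated division by 16 (digits 10–15 are A–F):
2129099 ÷ 16 = 133068 remainder 11 (B)
133068 ÷ 16 = 8316 remainder 12 (C)
8316 ÷ 16 = 519 remainder 12 (C)
519 ÷ 16 = 32 remainder 7
32 ÷ 16 = 2 remainder 0
2 ÷ 16 = 0 remainder 2
Reading remainders bottom to top: 207CCB



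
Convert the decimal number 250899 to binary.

Using repeated division by 2:
250899 ÷ 2 = 125449 remainder 1
125449 ÷ 2 = 62724 remainder 1
62724 ÷ 2 = 31362 remainder 0
31362 ÷ 2 = 15681 remainder 0
15681 ÷ 2 = 7840 remainder 1
7840 ÷ 2 = 3920 remainder 0
3920 ÷ 2 = 1960 remainder 0
1960 ÷ 2 = 980 remainder 0
980 ÷ 2 = 490 remainder 0
490 ÷ 2 = 245 remainder 0
245 ÷ 2 = 122 remainder 1
122 ÷ 2 = 61 remainder 0
61 ÷ 2 = 30 remainder 1
30 ÷ 2 = 15 remainder 0
15 ÷ 2 = 7 remainder 1
7 ÷ 2 = 3 remainder 1
3 ÷ 2 = 1 remainder 1
1 ÷ 2 = 0 remainder 1
Reading remainders bottom to top: 111101010000010011



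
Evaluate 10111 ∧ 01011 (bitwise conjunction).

AND: 1 only when both bits are 1
  10111
& 01011
-------
  00011
Decimal: 23 & 11 = 3



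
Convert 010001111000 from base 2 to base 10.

Sum of powers of 2 for each 1-bit:
2^3 + 2^4 + 2^5 + 2^6 + 2^10
= 8 + 16 + 32 + 64 + 1024
= 1144



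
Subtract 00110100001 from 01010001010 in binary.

Method 1 - Direct subtraction (column by column from the right: bit − bit − borrow-in; if negative, add 2 and borrow 1 from the next column):
borrow: 01111000010
        01010001010
-       00110100001
-------------------
        00011101001

Method 2 - Add two's complement:
Two's complement of 00110100001: invert → 11001011110, add 1 → 11001011111
  01010001010
+ 11001011111
-------------
 100011101001  (end carry out of the top bit = 1)
Discarding the end carry: 00011101001
Decimal check:
  01010001010 = 512 + 128 + 8 + 2 = 650
  00110100001 = 256 + 128 + 32 + 1 = 417
  650 - 417 = 233, and 00011101001 = 128 + 64 + 32 + 8 + 1 = 233 ✓



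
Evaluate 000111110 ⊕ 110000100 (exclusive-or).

XOR: 1 when bits differ
  000111110
^ 110000100
-----------
  110111010
Decimal: 62 ^ 388 = 442



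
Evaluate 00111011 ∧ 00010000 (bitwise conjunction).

AND: 1 only when both bits are 1
  00111011
& 00010000
----------
  00010000
Decimal: 59 & 16 = 16



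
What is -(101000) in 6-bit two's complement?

Original (sign bit 1, negative): 101000
Step 1 - Invert all bits: 010111
Step 2 - Add 1: 011000
Verification: 101000 + 011000 = 1000000; discarding the end carry (carry out of the top bit) leaves the 6-bit value 000000, as required for x + (-x)



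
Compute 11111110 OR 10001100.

OR: 1 when either bit is 1
  11111110
| 10001100
----------
  11111110
Decimal: 254 | 140 = 254



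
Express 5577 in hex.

Using repeated division by 16 (digits 10–15 are A–F):
5577 ÷ 16 = 348 remainder 9
348 ÷ 16 = 21 remainder 12 (C)
21 ÷ 16 = 1 remainder 5
1 ÷ 16 = 0 remainder 1
Reading remainders bottom to top: 15C9



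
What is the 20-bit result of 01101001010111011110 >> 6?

Original: 01101001010111011110 (decimal 431582)
Shift right by 6 positions
Drop the 6 low bits; fill with zeros on the left
Result: 00000001101001010111 (decimal 6743)
Equivalent: 431582 >> 6 = 431582 ÷ 2^6 = 6743



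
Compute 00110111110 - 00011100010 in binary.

Method 1 - Direct subtraction (column by column from the right: bit − bit − borrow-in; if negative, add 2 and borrow 1 from the next column):
borrow: 00110000000
        00110111110
-       00011100010
-------------------
        00011011100

Method 2 - Add two's complement:
Two's complement of 00011100010: invert → 11100011101, add 1 → 11100011110
  00110111110
+ 11100011110
-------------
 100011011100  (end carry out of the top bit = 1)
Discarding the end carry: 00011011100
Decimal check:
  00110111110 = 256 + 128 + 32 + 16 + 8 + 4 + 2 = 446
  00011100010 = 128 + 64 + 32 + 2 = 226
  446 - 226 = 220, and 00011011100 = 128 + 64 + 16 + 8 + 4 = 220 ✓



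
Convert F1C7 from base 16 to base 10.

Expand by place value (powers of 16):
Digit values: F = 15, C = 12
F1C7 = 15 × 16^3 + 1 × 16^2 + 12 × 16^1 + 7 × 16^0
= 15 × 4096 + 1 × 256 + 12 × 16 + 7 × 1
= 61440 + 256 + 192 + 7
= 61895



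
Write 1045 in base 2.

Using repeated division by 2:
1045 ÷ 2 = 522 remainder 1
522 ÷ 2 = 261 remainder 0
261 ÷ 2 = 130 remainder 1
130 ÷ 2 = 65 remainder 0
65 ÷ 2 = 32 remainder 1
32 ÷ 2 = 16 remainder 0
16 ÷ 2 = 8 remainder 0
8 ÷ 2 = 4 remainder 0
4 ÷ 2 = 2 remainder 0
2 ÷ 2 = 1 remainder 0
1 ÷ 2 = 0 remainder 1
Reading remainders bottom to top: 10000010101



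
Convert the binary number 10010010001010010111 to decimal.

Sum of powers of 2 for each 1-bit:
2^0 + 2^1 + 2^2 + 2^4 + 2^7 + 2^9 + 2^13 + 2^16 + 2^19
= 1 + 2 + 4 + 16 + 128 + 512 + 8192 + 65536 + 524288
= 598679



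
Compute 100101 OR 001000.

OR: 1 when either bit is 1
  100101
| 001000
--------
  101101
Decimal: 37 | 8 = 45



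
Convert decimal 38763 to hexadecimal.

Using repeated division by 16 (digits 10–15 are A–F):
38763 ÷ 16 = 2422 remainder 11 (B)
2422 ÷ 16 = 151 remainder 6
151 ÷ 16 = 9 remainder 7
9 ÷ 16 = 0 remainder 9
Reading remainders bottom to top: 976B



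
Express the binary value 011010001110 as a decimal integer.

Sum of powers of 2 for each 1-bit:
2^1 + 2^2 + 2^3 + 2^7 + 2^9 + 2^10
= 2 + 4 + 8 + 128 + 512 + 1024
= 1678



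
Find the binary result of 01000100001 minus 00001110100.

Method 1 - Direct subtraction (column by column from the right: bit − bit − borrow-in; if negative, add 2 and borrow 1 from the next column):
borrow: 01111111000
        01000100001
-       00001110100
-------------------
        00110101101

Method 2 - Add two's complement:
Two's complement of 00001110100: invert → 11110001011, add 1 → 11110001100
  01000100001
+ 11110001100
-------------
 100110101101  (end carry out of the top bit = 1)
Discarding the end carry: 00110101101
Decimal check:
  01000100001 = 512 + 32 + 1 = 545
  00001110100 = 64 + 32 + 16 + 4 = 116
  545 - 116 = 429, and 00110101101 = 256 + 128 + 32 + 8 + 4 + 1 = 429 ✓



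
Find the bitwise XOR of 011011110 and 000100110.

XOR: 1 when bits differ
  011011110
^ 000100110
-----------
  011111000
Decimal: 222 ^ 38 = 248



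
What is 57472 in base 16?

Using repeated division by 16 (digits 10–15 are A–F):
57472 ÷ 16 = 3592 remainder 0
3592 ÷ 16 = 224 remainder 8
224 ÷ 16 = 14 remainder 0
14 ÷ 16 = 0 remainder 14 (E)
Reading remainders bottom to top: E080



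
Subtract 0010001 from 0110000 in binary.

Method 1 - Direct subtraction (column by column from the right: bit − bit − borrow-in; if negative, add 2 and borrow 1 from the next column):
borrow: 0111110
        0110000
-       0010001
---------------
        0011111

Method 2 - Add two's complement:
Two's complement of 0010001: invert → 1101110, add 1 → 1101111
  0110000
+ 1101111
---------
 10011111  (end carry out of the top bit = 1)
Discarding the end carry: 0011111
Decimal check:
  0110000 = 32 + 16 = 48
  0010001 = 16 + 1 = 17
  48 - 17 = 31, and 0011111 = 16 + 8 + 4 + 2 + 1 = 31 ✓



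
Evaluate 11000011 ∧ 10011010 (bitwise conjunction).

AND: 1 only when both bits are 1
  11000011
& 10011010
----------
  10000010
Decimal: 195 & 154 = 130



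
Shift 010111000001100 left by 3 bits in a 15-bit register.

Original: 010111000001100 (decimal 11788)
Shift left by 3 positions
Append 3 zeros on the right and drop the 3 high bits that overflow the 15-bit width
Result: 111000001100000 (decimal 28768)
Equivalent: 11788 << 3 = 11788 × 2^3 = 94304, truncated to 15 bits = 28768



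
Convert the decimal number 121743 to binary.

Using repeated division by 2:
121743 ÷ 2 = 60871 remainder 1
60871 ÷ 2 = 30435 remainder 1
30435 ÷ 2 = 15217 remainder 1
15217 ÷ 2 = 7608 remainder 1
7608 ÷ 2 = 3804 remainder 0
3804 ÷ 2 = 1902 remainder 0
1902 ÷ 2 = 951 remainder 0
951 ÷ 2 = 475 remainder 1
475 ÷ 2 = 237 remainder 1
237 ÷ 2 = 118 remainder 1
118 ÷ 2 = 59 remainder 0
59 ÷ 2 = 29 remainder 1
29 ÷ 2 = 14 remainder 1
14 ÷ 2 = 7 remainder 0
7 ÷ 2 = 3 remainder 1
3 ÷ 2 = 1 remainder 1
1 ÷ 2 = 0 remainder 1
Reading remainders bottom to top: 11101101110001111



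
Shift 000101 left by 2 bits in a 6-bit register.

Original: 000101 (decimal 5)
Shift left by 2 positions
Append 2 zeros on the right
Result: 010100 (decimal 20)
Equivalent: 5 << 2 = 5 × 2^2 = 20



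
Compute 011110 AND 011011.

AND: 1 only when both bits are 1
  011110
& 011011
--------
  011010
Decimal: 30 & 27 = 26



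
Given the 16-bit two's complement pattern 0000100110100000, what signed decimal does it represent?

Binary: 0000100110100000
Sign bit: 0 (non-negative)
Read directly as an unsigned value:
0000100110100000 = 2048 + 256 + 128 + 32 = 2464
Value: 2464



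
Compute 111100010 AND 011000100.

AND: 1 only when both bits are 1
  111100010
& 011000100
-----------
  011000000
Decimal: 482 & 196 = 192



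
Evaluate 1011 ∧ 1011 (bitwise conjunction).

AND: 1 only when both bits are 1
  1011
& 1011
------
  1011
Decimal: 11 & 11 = 11



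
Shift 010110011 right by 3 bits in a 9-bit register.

Original: 010110011 (decimal 179)
Shift right by 3 positions
Drop the 3 low bits; fill with zeros on the left
Result: 000010110 (decimal 22)
Equivalent: 179 >> 3 = 179 ÷ 2^3 = 22



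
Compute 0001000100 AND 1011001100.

AND: 1 only when both bits are 1
  0001000100
& 1011001100
------------
  0001000100
Decimal: 68 & 716 = 68



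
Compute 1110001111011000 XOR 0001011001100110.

XOR: 1 when bits differ
  1110001111011000
^ 0001011001100110
------------------
  1111010110111110
Decimal: 58328 ^ 5734 = 62910



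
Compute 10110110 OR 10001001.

OR: 1 when either bit is 1
  10110110
| 10001001
----------
  10111111
Decimal: 182 | 137 = 191



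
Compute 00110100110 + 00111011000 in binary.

Add column by column from the right: bit + bit + carry-in; write the sum mod 2, carry 1 when the sum is 2 or 3.
carry:  01100000000
        00110100110
+       00111011000
-------------------
       001101111110
(the carry out of the leftmost column, 0, becomes the leading bit)
Decimal check:
  00110100110 = 256 + 128 + 32 + 4 + 2 = 422
  00111011000 = 256 + 128 + 64 + 16 + 8 = 472
  422 + 472 = 894, and 001101111110 = 512 + 256 + 64 + 32 + 16 + 8 + 4 + 2 = 894 ✓



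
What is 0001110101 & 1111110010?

AND: 1 only when both bits are 1
  0001110101
& 1111110010
------------
  0001110000
Decimal: 117 & 1010 = 112



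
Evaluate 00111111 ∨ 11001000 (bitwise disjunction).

OR: 1 when either bit is 1
  00111111
| 11001000
----------
  11111111
Decimal: 63 | 200 = 255



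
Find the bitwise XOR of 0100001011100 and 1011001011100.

XOR: 1 when bits differ
  0100001011100
^ 1011001011100
---------------
  1111000000000
Decimal: 2140 ^ 5724 = 7680



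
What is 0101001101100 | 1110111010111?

OR: 1 when either bit is 1
  0101001101100
| 1110111010111
---------------
  1111111111111
Decimal: 2668 | 7639 = 8191



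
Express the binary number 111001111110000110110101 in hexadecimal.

Group into 4-bit nibbles from right:
  1110 = E
  0111 = 7
  1110 = E
  0001 = 1
  1011 = B
  0101 = 5
Result: E7E1B5



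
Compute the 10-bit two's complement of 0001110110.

Original: 0001110110
Step 1 - Invert all bits: 1110001001
Step 2 - Add 1: 1110001010
Verification: 0001110110 + 1110001010 = 10000000000; discarding the end carry (carry out of the top bit) leaves the 10-bit value 0000000000, as required for x + (-x)



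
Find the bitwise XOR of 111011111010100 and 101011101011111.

XOR: 1 when bits differ
  111011111010100
^ 101011101011111
-----------------
  010000010001011
Decimal: 30676 ^ 22367 = 8331



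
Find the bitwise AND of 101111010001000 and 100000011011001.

AND: 1 only when both bits are 1
  101111010001000
& 100000011011001
-----------------
  100000010001000
Decimal: 24200 & 16601 = 16520



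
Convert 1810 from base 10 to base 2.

Using repeated division by 2:
1810 ÷ 2 = 905 remainder 0
905 ÷ 2 = 452 remainder 1
452 ÷ 2 = 226 remainder 0
226 ÷ 2 = 113 remainder 0
113 ÷ 2 = 56 remainder 1
56 ÷ 2 = 28 remainder 0
28 ÷ 2 = 14 remainder 0
14 ÷ 2 = 7 remainder 0
7 ÷ 2 = 3 remainder 1
3 ÷ 2 = 1 remainder 1
1 ÷ 2 = 0 remainder 1
Reading remainders bottom to top: 11100010010



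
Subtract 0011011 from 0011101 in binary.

Method 1 - Direct subtraction (column by column from the right: bit − bit − borrow-in; if negative, add 2 and borrow 1 from the next column):
borrow: 0000100
        0011101
-       0011011
---------------
        0000010

Method 2 - Add two's complement:
Two's complement of 0011011: invert → 1100100, add 1 → 1100101
  0011101
+ 1100101
---------
 10000010  (end carry out of the top bit = 1)
Discarding the end carry: 0000010
Decimal check:
  0011101 = 16 + 8 + 4 + 1 = 29
  0011011 = 16 + 8 + 2 + 1 = 27
  29 - 27 = 2, and 0000010 = 2 ✓



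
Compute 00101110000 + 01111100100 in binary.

Add column by column from the right: bit + bit + carry-in; write the sum mod 2, carry 1 when the sum is 2 or 3.
carry:  11111000000
        00101110000
+       01111100100
-------------------
       010101010100
(the carry out of the leftmost column, 0, becomes the leading bit)
Decimal check:
  00101110000 = 256 + 64 + 32 + 16 = 368
  01111100100 = 512 + 256 + 128 + 64 + 32 + 4 = 996
  368 + 996 = 1364, and 010101010100 = 1024 + 256 + 64 + 16 + 4 = 1364 ✓



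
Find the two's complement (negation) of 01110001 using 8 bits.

Original: 01110001
Step 1 - Invert all bits: 10001110
Step 2 - Add 1: 10001111
Verification: 01110001 + 10001111 = 100000000; discarding the end carry (carry out of the top bit) leaves the 8-bit value 00000000, as required for x + (-x)



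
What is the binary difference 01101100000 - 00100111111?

Method 1 - Direct subtraction (column by column from the right: bit − bit − borrow-in; if negative, add 2 and borrow 1 from the next column):
borrow: 00001111110
        01101100000
-       00100111111
-------------------
        01000100001

Method 2 - Add two's complement:
Two's complement of 00100111111: invert → 11011000000, add 1 → 11011000001
  01101100000
+ 11011000001
-------------
 101000100001  (end carry out of the top bit = 1)
Discarding the end carry: 01000100001
Decimal check:
  01101100000 = 512 + 256 + 64 + 32 = 864
  00100111111 = 256 + 32 + 16 + 8 + 4 + 2 + 1 = 319
  864 - 319 = 545, and 01000100001 = 512 + 32 + 1 = 545 ✓



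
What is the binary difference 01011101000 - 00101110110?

Method 1 - Direct subtraction (column by column from the right: bit − bit − borrow-in; if negative, add 2 and borrow 1 from the next column):
borrow: 01011101100
        01011101000
-       00101110110
-------------------
        00101110010

Method 2 - Add two's complement:
Two's complement of 00101110110: invert → 11010001001, add 1 → 11010001010
  01011101000
+ 11010001010
-------------
 100101110010  (end carry out of the top bit = 1)
Discarding the end carry: 00101110010
Decimal check:
  01011101000 = 512 + 128 + 64 + 32 + 8 = 744
  00101110110 = 256 + 64 + 32 + 16 + 4 + 2 = 374
  744 - 374 = 370, and 00101110010 = 256 + 64 + 32 + 16 + 2 = 370 ✓



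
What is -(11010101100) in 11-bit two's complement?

Original (sign bit 1, negative): 11010101100
Step 1 - Invert all bits: 00101010011
Step 2 - Add 1: 00101010100
Verification: 11010101100 + 00101010100 = 100000000000; discarding the end carry (carry out of the top bit) leaves the 11-bit value 00000000000, as required for x + (-x)



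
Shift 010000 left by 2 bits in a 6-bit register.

Original: 010000 (decimal 16)
Shift left by 2 positions
Append 2 zeros on the right and drop the 2 high bits that overflow the 6-bit width
Result: 000000 (decimal 0)
Equivalent: 16 << 2 = 16 × 2^2 = 64, truncated to 6 bits = 0



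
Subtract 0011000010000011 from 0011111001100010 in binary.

Method 1 - Direct subtraction (column by column from the right: bit − bit − borrow-in; if negative, add 2 and borrow 1 from the next column):
borrow: 0000001100111110
        0011111001100010
-       0011000010000011
------------------------
        0000110111011111

Method 2 - Add two's complement:
Two's complement of 0011000010000011: invert → 1100111101111100, add 1 → 1100111101111101
  0011111001100010
+ 1100111101111101
------------------
 10000110111011111  (end carry out of the top bit = 1)
Discarding the end carry: 0000110111011111
Decimal check:
  0011111001100010 = 8192 + 4096 + 2048 + 1024 + 512 + 64 + 32 + 2 = 15970
  0011000010000011 = 8192 + 4096 + 128 + 2 + 1 = 12419
  15970 - 12419 = 3551, and 0000110111011111 = 2048 + 1024 + 256 + 128 + 64 + 16 + 8 + 4 + 2 + 1 = 3551 ✓



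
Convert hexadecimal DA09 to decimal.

Expand by place value (powers of 16):
Digit values: D = 13, A = 10
DA09 = 13 × 16^3 + 10 × 16^2 + 0 × 16^1 + 9 × 16^0
= 13 × 4096 + 10 × 256 + 0 × 16 + 9 × 1
= 53248 + 2560 + 0 + 9
= 55817



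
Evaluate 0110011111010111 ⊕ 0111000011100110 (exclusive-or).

XOR: 1 when bits differ
  0110011111010111
^ 0111000011100110
------------------
  0001011100110001
Decimal: 26583 ^ 28902 = 5937



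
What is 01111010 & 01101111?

AND: 1 only when both bits are 1
  01111010
& 01101111
----------
  01101010
Decimal: 122 & 111 = 106



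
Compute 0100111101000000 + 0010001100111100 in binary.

Add column by column from the right: bit + bit + carry-in; write the sum mod 2, carry 1 when the sum is 2 or 3.
carry:  0001111000000000
        0100111101000000
+       0010001100111100
------------------------
       00111001001111100
(the carry out of the leftmost column, 0, becomes the leading bit)
Decimal check:
  0100111101000000 = 16384 + 2048 + 1024 + 512 + 256 + 64 = 20288
  0010001100111100 = 8192 + 512 + 256 + 32 + 16 + 8 + 4 = 9020
  20288 + 9020 = 29308, and 00111001001111100 = 16384 + 8192 + 4096 + 512 + 64 + 32 + 16 + 8 + 4 = 29308 ✓



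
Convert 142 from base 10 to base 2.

Using repeated division by 2:
142 ÷ 2 = 71 remainder 0
71 ÷ 2 = 35 remainder 1
35 ÷ 2 = 17 remainder 1
17 ÷ 2 = 8 remainder 1
8 ÷ 2 = 4 remainder 0
4 ÷ 2 = 2 remainder 0
2 ÷ 2 = 1 remainder 0
1 ÷ 2 = 0 remainder 1
Reading remainders bottom to top: 10001110



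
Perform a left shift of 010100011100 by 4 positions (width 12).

Original: 010100011100 (decimal 1308)
Shift left by 4 positions
Append 4 zeros on the right and drop the 4 high bits that overflow the 12-bit width
Result: 000111000000 (decimal 448)
Equivalent: 1308 << 4 = 1308 × 2^4 = 20928, truncated to 12 bits = 448



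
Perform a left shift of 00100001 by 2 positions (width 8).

Original: 00100001 (decimal 33)
Shift left by 2 positions
Append 2 zeros on the right
Result: 10000100 (decimal 132)
Equivalent: 33 << 2 = 33 × 2^2 = 132



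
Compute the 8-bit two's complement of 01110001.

Original: 01110001
Step 1 - Invert all bits: 10001110
Step 2 - Add 1: 10001111
Verification: 01110001 + 10001111 = 100000000; discarding the end carry (carry out of the top bit) leaves the 8-bit value 00000000, as required for x + (-x)



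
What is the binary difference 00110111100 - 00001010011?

Method 1 - Direct subtraction (column by column from the right: bit − bit − borrow-in; if negative, add 2 and borrow 1 from the next column):
borrow: 00010000110
        00110111100
-       00001010011
-------------------
        00101101001

Method 2 - Add two's complement:
Two's complement of 00001010011: invert → 11110101100, add 1 → 11110101101
  00110111100
+ 11110101101
-------------
 100101101001  (end carry out of the top bit = 1)
Discarding the end carry: 00101101001
Decimal check:
  00110111100 = 256 + 128 + 32 + 16 + 8 + 4 = 444
  00001010011 = 64 + 16 + 2 + 1 = 83
  444 - 83 = 361, and 00101101001 = 256 + 64 + 32 + 8 + 1 = 361 ✓



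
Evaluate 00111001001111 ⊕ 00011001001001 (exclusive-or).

XOR: 1 when bits differ
  00111001001111
^ 00011001001001
----------------
  00100000000110
Decimal: 3663 ^ 1609 = 2054



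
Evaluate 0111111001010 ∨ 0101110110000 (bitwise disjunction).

OR: 1 when either bit is 1
  0111111001010
| 0101110110000
---------------
  0111111111010
Decimal: 4042 | 2992 = 4090



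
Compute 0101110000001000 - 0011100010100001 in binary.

Method 1 - Direct subtraction (column by column from the right: bit − bit − borrow-in; if negative, add 2 and borrow 1 from the next column):
borrow: 0100011111001110
        0101110000001000
-       0011100010100001
------------------------
        0010001101100111

Method 2 - Add two's complement:
Two's complement of 0011100010100001: invert → 1100011101011110, add 1 → 1100011101011111
  0101110000001000
+ 1100011101011111
------------------
 10010001101100111  (end carry out of the top bit = 1)
Discarding the end carry: 0010001101100111
Decimal check:
  0101110000001000 = 16384 + 4096 + 2048 + 1024 + 8 = 23560
  0011100010100001 = 8192 + 4096 + 2048 + 128 + 32 + 1 = 14497
  23560 - 14497 = 9063, and 0010001101100111 = 8192 + 512 + 256 + 64 + 32 + 4 + 2 + 1 = 9063 ✓



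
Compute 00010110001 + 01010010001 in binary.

Add column by column from the right: bit + bit + carry-in; write the sum mod 2, carry 1 when the sum is 2 or 3.
carry:  00101100010
        00010110001
+       01010010001
-------------------
       001101000010
(the carry out of the leftmost column, 0, becomes the leading bit)
Decimal check:
  00010110001 = 128 + 32 + 16 + 1 = 177
  01010010001 = 512 + 128 + 16 + 1 = 657
  177 + 657 = 834, and 001101000010 = 512 + 256 + 64 + 2 = 834 ✓



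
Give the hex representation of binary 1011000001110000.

Group into 4-bit nibbles from right:
  1011 = B
  0000 = 0
  0111 = 7
  0000 = 0
Result: B070



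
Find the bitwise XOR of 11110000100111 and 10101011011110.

XOR: 1 when bits differ
  11110000100111
^ 10101011011110
----------------
  01011011111001
Decimal: 15399 ^ 10974 = 5881



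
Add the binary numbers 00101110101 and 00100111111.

Add column by column from the right: bit + bit + carry-in; write the sum mod 2, carry 1 when the sum is 2 or 3.
carry:  01011111110
        00101110101
+       00100111111
-------------------
       001010110100
(the carry out of the leftmost column, 0, becomes the leading bit)
Decimal check:
  00101110101 = 256 + 64 + 32 + 16 + 4 + 1 = 373
  00100111111 = 256 + 32 + 16 + 8 + 4 + 2 + 1 = 319
  373 + 319 = 692, and 001010110100 = 512 + 128 + 32 + 16 + 4 = 692 ✓



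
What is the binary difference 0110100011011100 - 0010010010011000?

Method 1 - Direct subtraction (column by column from the right: bit − bit − borrow-in; if negative, add 2 and borrow 1 from the next column):
borrow: 0000100000000000
        0110100011011100
-       0010010010011000
------------------------
        0100010001000100

Method 2 - Add two's complement:
Two's complement of 0010010010011000: invert → 1101101101100111, add 1 → 1101101101101000
  0110100011011100
+ 1101101101101000
------------------
 10100010001000100  (end carry out of the top bit = 1)
Discarding the end carry: 0100010001000100
Decimal check:
  0110100011011100 = 16384 + 8192 + 2048 + 128 + 64 + 16 + 8 + 4 = 26844
  0010010010011000 = 8192 + 1024 + 128 + 16 + 8 = 9368
  26844 - 9368 = 17476, and 0100010001000100 = 16384 + 1024 + 64 + 4 = 17476 ✓



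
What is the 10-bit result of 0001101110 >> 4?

Original: 0001101110 (decimal 110)
Shift right by 4 positions
Drop the 4 low bits; fill with zeros on the left
Result: 0000000110 (decimal 6)
Equivalent: 110 >> 4 = 110 ÷ 2^4 = 6



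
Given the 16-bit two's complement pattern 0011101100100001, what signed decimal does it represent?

Binary: 0011101100100001
Sign bit: 0 (non-negative)
Read directly as an unsigned value:
0011101100100001 = 8192 + 4096 + 2048 + 512 + 256 + 32 + 1 = 15137
Value: 15137



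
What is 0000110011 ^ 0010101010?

XOR: 1 when bits differ
  0000110011
^ 0010101010
------------
  0010011001
Decimal: 51 ^ 170 = 153



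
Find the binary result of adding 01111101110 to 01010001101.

Add column by column from the right: bit + bit + carry-in; write the sum mod 2, carry 1 when the sum is 2 or 3.
carry:  11100011000
        01111101110
+       01010001101
-------------------
       011001111011
(the carry out of the leftmost column, 0, becomes the leading bit)
Decimal check:
  01111101110 = 512 + 256 + 128 + 64 + 32 + 8 + 4 + 2 = 1006
  01010001101 = 512 + 128 + 8 + 4 + 1 = 653
  1006 + 653 = 1659, and 011001111011 = 1024 + 512 + 64 + 32 + 16 + 8 + 2 + 1 = 1659 ✓



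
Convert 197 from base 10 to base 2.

Using repeated division by 2:
197 ÷ 2 = 98 remainder 1
98 ÷ 2 = 49 remainder 0
49 ÷ 2 = 24 remainder 1
24 ÷ 2 = 12 remainder 0
12 ÷ 2 = 6 remainder 0
6 ÷ 2 = 3 remainder 0
3 ÷ 2 = 1 remainder 1
1 ÷ 2 = 0 remainder 1
Reading remainders bottom to top: 11000101



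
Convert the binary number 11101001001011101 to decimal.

Sum of powers of 2 for each 1-bit:
2^0 + 2^2 + 2^3 + 2^4 + 2^6 + 2^9 + 2^12 + 2^14 + 2^15 + 2^16
= 1 + 4 + 8 + 16 + 64 + 512 + 4096 + 16384 + 32768 + 65536
= 119389



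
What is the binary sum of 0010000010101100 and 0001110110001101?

Add column by column from the right: bit + bit + carry-in; write the sum mod 2, carry 1 when the sum is 2 or 3.
carry:  0000001100011000
        0010000010101100
+       0001110110001101
------------------------
       00011111000111001
(the carry out of the leftmost column, 0, becomes the leading bit)
Decimal check:
  0010000010101100 = 8192 + 128 + 32 + 8 + 4 = 8364
  0001110110001101 = 4096 + 2048 + 1024 + 256 + 128 + 8 + 4 + 1 = 7565
  8364 + 7565 = 15929, and 00011111000111001 = 8192 + 4096 + 2048 + 1024 + 512 + 32 + 16 + 8 + 1 = 15929 ✓



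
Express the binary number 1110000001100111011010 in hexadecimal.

Group into 4-bit nibbles from right:
  0011 = 3
  1000 = 8
  0001 = 1
  1001 = 9
  1101 = D
  1010 = A
Result: 3819DA



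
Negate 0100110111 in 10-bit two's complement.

Original: 0100110111
Step 1 - Invert all bits: 1011001000
Step 2 - Add 1: 1011001001
Verification: 0100110111 + 1011001001 = 10000000000; discarding the end carry (carry out of the top bit) leaves the 10-bit value 0000000000, as required for x + (-x)



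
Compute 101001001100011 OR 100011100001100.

OR: 1 when either bit is 1
  101001001100011
| 100011100001100
-----------------
  101011101101111
Decimal: 21091 | 18188 = 22383



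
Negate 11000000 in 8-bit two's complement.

Original (sign bit 1, negative): 11000000
Step 1 - Invert all bits: 00111111
Step 2 - Add 1: 01000000
Verification: 11000000 + 01000000 = 100000000; discarding the end carry (carry out of the top bit) leaves the 8-bit value 00000000, as required for x + (-x)



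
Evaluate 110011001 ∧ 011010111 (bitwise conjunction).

AND: 1 only when both bits are 1
  110011001
& 011010111
-----------
  010010001
Decimal: 409 & 215 = 145



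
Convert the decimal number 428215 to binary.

Using repeated division by 2:
428215 ÷ 2 = 214107 remainder 1
214107 ÷ 2 = 107053 remainder 1
107053 ÷ 2 = 53526 remainder 1
53526 ÷ 2 = 26763 remainder 0
26763 ÷ 2 = 13381 remainder 1
13381 ÷ 2 = 6690 remainder 1
6690 ÷ 2 = 3345 remainder 0
3345 ÷ 2 = 1672 remainder 1
1672 ÷ 2 = 836 remainder 0
836 ÷ 2 = 418 remainder 0
418 ÷ 2 = 209 remainder 0
209 ÷ 2 = 104 remainder 1
104 ÷ 2 = 52 remainder 0
52 ÷ 2 = 26 remainder 0
26 ÷ 2 = 13 remainder 0
13 ÷ 2 = 6 remainder 1
6 ÷ 2 = 3 remainder 0
3 ÷ 2 = 1 remainder 1
1 ÷ 2 = 0 remainder 1
Reading remainders bottom to top: 1101000100010110111



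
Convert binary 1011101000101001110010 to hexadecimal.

Group into 4-bit nibbles from right:
  0010 = 2
  1110 = E
  1000 = 8
  1010 = A
  0111 = 7
  0010 = 2
Result: 2E8A72



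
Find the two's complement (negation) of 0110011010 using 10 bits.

Original: 0110011010
Step 1 - Invert all bits: 1001100101
Step 2 - Add 1: 1001100110
Verification: 0110011010 + 1001100110 = 10000000000; discarding the end carry (carry out of the top bit) leaves the 10-bit value 0000000000, as required for x + (-x)



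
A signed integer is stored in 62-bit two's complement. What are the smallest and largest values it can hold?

For 62-bit two's complement:
Minimum: -2^61 = -2305843009213693952
Maximum: 2^61 - 1 = 2305843009213693951



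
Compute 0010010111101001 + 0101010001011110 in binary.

Add column by column from the right: bit + bit + carry-in; write the sum mod 2, carry 1 when the sum is 2 or 3.
carry:  0000101111110000
        0010010111101001
+       0101010001011110
------------------------
       00111101001000111
(the carry out of the leftmost column, 0, becomes the leading bit)
Decimal check:
  0010010111101001 = 8192 + 1024 + 256 + 128 + 64 + 32 + 8 + 1 = 9705
  0101010001011110 = 16384 + 4096 + 1024 + 64 + 16 + 8 + 4 + 2 = 21598
  9705 + 21598 = 31303, and 00111101001000111 = 16384 + 8192 + 4096 + 2048 + 512 + 64 + 4 + 2 + 1 = 31303 ✓



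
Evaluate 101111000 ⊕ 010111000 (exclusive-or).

XOR: 1 when bits differ
  101111000
^ 010111000
-----------
  111000000
Decimal: 376 ^ 184 = 448



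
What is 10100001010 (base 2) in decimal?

Sum of powers of 2 for each 1-bit:
2^1 + 2^3 + 2^8 + 2^10
= 2 + 8 + 256 + 1024
= 1290



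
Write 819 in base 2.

Using repeated division by 2:
819 ÷ 2 = 409 remainder 1
409 ÷ 2 = 204 remainder 1
204 ÷ 2 = 102 remainder 0
102 ÷ 2 = 51 remainder 0
51 ÷ 2 = 25 remainder 1
25 ÷ 2 = 12 remainder 1
12 ÷ 2 = 6 remainder 0
6 ÷ 2 = 3 remainder 0
3 ÷ 2 = 1 remainder 1
1 ÷ 2 = 0 remainder 1
Reading remainders bottom to top: 1100110011



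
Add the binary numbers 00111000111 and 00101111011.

Add column by column from the right: bit + bit + carry-in; write the sum mod 2, carry 1 when the sum is 2 or 3.
carry:  01111111110
        00111000111
+       00101111011
-------------------
       001101000010
(the carry out of the leftmost column, 0, becomes the leading bit)
Decimal check:
  00111000111 = 256 + 128 + 64 + 4 + 2 + 1 = 455
  00101111011 = 256 + 64 + 32 + 16 + 8 + 2 + 1 = 379
  455 + 379 = 834, and 001101000010 = 512 + 256 + 64 + 2 = 834 ✓



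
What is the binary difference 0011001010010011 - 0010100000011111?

Method 1 - Direct subtraction (column by column from the right: bit − bit − borrow-in; if negative, add 2 and borrow 1 from the next column):
borrow: 0001000011111000
        0011001010010011
-       0010100000011111
------------------------
        0000101001110100

Method 2 - Add two's complement:
Two's complement of 0010100000011111: invert → 1101011111100000, add 1 → 1101011111100001
  0011001010010011
+ 1101011111100001
------------------
 10000101001110100  (end carry out of the top bit = 1)
Discarding the end carry: 0000101001110100
Decimal check:
  0011001010010011 = 8192 + 4096 + 512 + 128 + 16 + 2 + 1 = 12947
  0010100000011111 = 8192 + 2048 + 16 + 8 + 4 + 2 + 1 = 10271
  12947 - 10271 = 2676, and 0000101001110100 = 2048 + 512 + 64 + 32 + 16 + 4 = 2676 ✓



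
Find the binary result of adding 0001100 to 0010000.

Add column by column from the right: bit + bit + carry-in; write the sum mod 2, carry 1 when the sum is 2 or 3.
carry:  0000000
        0001100
+       0010000
---------------
       00011100
(the carry out of the leftmost column, 0, becomes the leading bit)
Decimal check:
  0001100 = 8 + 4 = 12
  0010000 = 16
  12 + 16 = 28, and 00011100 = 16 + 8 + 4 = 28 ✓



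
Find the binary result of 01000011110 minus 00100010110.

Method 1 - Direct subtraction (column by column from the right: bit − bit − borrow-in; if negative, add 2 and borrow 1 from the next column):
borrow: 01000000000
        01000011110
-       00100010110
-------------------
        00100001000

Method 2 - Add two's complement:
Two's complement of 00100010110: invert → 11011101001, add 1 → 11011101010
  01000011110
+ 11011101010
-------------
 100100001000  (end carry out of the top bit = 1)
Discarding the end carry: 00100001000
Decimal check:
  01000011110 = 512 + 16 + 8 + 4 + 2 = 542
  00100010110 = 256 + 16 + 4 + 2 = 278
  542 - 278 = 264, and 00100001000 = 256 + 8 = 264 ✓



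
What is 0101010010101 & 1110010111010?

AND: 1 only when both bits are 1
  0101010010101
& 1110010111010
---------------
  0100010010000
Decimal: 2709 & 7354 = 2192



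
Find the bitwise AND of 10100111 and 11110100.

AND: 1 only when both bits are 1
  10100111
& 11110100
----------
  10100100
Decimal: 167 & 244 = 164



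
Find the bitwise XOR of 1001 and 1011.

XOR: 1 when bits differ
  1001
^ 1011
------
  0010
Decimal: 9 ^ 11 = 2



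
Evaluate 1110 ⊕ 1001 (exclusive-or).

XOR: 1 when bits differ
  1110
^ 1001
------
  0111
Decimal: 14 ^ 9 = 7



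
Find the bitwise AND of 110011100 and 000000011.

AND: 1 only when both bits are 1
  110011100
& 000000011
-----------
  000000000
Decimal: 412 & 3 = 0



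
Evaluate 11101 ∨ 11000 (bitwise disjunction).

OR: 1 when either bit is 1
  11101
| 11000
-------
  11101
Decimal: 29 | 24 = 29



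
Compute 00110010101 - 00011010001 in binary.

Method 1 - Direct subtraction (column by column from the right: bit − bit − borrow-in; if negative, add 2 and borrow 1 from the next column):
borrow: 00110000000
        00110010101
-       00011010001
-------------------
        00011000100

Method 2 - Add two's complement:
Two's complement of 00011010001: invert → 11100101110, add 1 → 11100101111
  00110010101
+ 11100101111
-------------
 100011000100  (end carry out of the top bit = 1)
Discarding the end carry: 00011000100
Decimal check:
  00110010101 = 256 + 128 + 16 + 4 + 1 = 405
  00011010001 = 128 + 64 + 16 + 1 = 209
  405 - 209 = 196, and 00011000100 = 128 + 64 + 4 = 196 ✓



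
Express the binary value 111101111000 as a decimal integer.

Sum of powers of 2 for each 1-bit:
2^3 + 2^4 + 2^5 + 2^6 + 2^8 + 2^9 + 2^10 + 2^11
= 8 + 16 + 32 + 64 + 256 + 512 + 1024 + 2048
= 3960



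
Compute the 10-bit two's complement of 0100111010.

Original: 0100111010
Step 1 - Invert all bits: 1011000101
Step 2 - Add 1: 1011000110
Verification: 0100111010 + 1011000110 = 10000000000; discarding the end carry (carry out of the top bit) leaves the 10-bit value 0000000000, as required for x + (-x)



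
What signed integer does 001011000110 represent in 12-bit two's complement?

Binary: 001011000110
Sign bit: 0 (non-negative)
Read directly as an unsigned value:
001011000110 = 512 + 128 + 64 + 4 + 2 = 710
Value: 710



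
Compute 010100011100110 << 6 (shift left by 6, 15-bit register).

Original: 010100011100110 (decimal 10470)
Shift left by 6 positions
Append 6 zeros on the right and drop the 6 high bits that overflow the 15-bit width
Result: 011100110000000 (decimal 14720)
Equivalent: 10470 << 6 = 10470 × 2^6 = 670080, truncated to 15 bits = 14720



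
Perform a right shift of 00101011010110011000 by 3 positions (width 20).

Original: 00101011010110011000 (decimal 177560)
Shift right by 3 positions
Drop the 3 low bits; fill with zeros on the left
Result: 00000101011010110011 (decimal 22195)
Equivalent: 177560 >> 3 = 177560 ÷ 2^3 = 22195



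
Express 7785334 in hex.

Using repeated division by 16 (digits 10–15 are A–F):
7785334 ÷ 16 = 486583 remainder 6
486583 ÷ 16 = 30411 remainder 7
30411 ÷ 16 = 1900 remainder 11 (B)
1900 ÷ 16 = 118 remainder 12 (C)
118 ÷ 16 = 7 remainder 6
7 ÷ 16 = 0 remainder 7
Reading remainders bottom to top: 76CB76



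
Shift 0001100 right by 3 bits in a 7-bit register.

Original: 0001100 (decimal 12)
Shift right by 3 positions
Drop the 3 low bits; fill with zeros on the left
Result: 0000001 (decimal 1)
Equivalent: 12 >> 3 = 12 ÷ 2^3 = 1



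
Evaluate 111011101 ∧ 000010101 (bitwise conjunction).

AND: 1 only when both bits are 1
  111011101
& 000010101
-----------
  000010101
Decimal: 477 & 21 = 21

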